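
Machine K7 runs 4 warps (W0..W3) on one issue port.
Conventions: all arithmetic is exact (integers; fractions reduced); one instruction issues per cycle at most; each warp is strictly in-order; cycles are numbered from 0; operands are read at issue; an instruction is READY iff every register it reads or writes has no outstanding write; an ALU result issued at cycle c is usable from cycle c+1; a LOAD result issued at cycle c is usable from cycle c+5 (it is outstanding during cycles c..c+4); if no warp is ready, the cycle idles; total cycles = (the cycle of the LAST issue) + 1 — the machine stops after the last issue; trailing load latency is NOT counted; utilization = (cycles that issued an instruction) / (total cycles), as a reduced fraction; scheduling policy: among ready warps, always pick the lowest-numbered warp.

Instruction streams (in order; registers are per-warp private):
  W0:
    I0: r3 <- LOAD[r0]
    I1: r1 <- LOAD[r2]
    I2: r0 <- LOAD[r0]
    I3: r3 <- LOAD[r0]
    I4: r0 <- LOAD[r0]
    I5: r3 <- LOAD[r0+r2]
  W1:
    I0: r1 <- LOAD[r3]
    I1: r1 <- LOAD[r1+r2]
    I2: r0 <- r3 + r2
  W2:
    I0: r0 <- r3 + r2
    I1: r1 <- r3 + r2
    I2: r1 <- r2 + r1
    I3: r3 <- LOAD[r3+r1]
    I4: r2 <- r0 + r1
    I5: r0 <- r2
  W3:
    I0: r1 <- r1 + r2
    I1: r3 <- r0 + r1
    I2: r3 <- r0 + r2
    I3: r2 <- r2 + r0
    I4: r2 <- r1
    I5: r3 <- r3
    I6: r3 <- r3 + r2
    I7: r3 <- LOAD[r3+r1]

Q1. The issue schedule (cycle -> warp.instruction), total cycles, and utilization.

cycle 0: W0.I0
cycle 1: W0.I1
cycle 2: W0.I2
cycle 3: W1.I0
cycle 4: W2.I0
cycle 5: W2.I1
cycle 6: W2.I2
cycle 7: W0.I3
cycle 8: W0.I4
cycle 9: W1.I1
cycle 10: W1.I2
cycle 11: W2.I3
cycle 12: W2.I4
cycle 13: W0.I5
cycle 14: W2.I5
cycle 15: W3.I0
cycle 16: W3.I1
cycle 17: W3.I2
cycle 18: W3.I3
cycle 19: W3.I4
cycle 20: W3.I5
cycle 21: W3.I6
cycle 22: W3.I7

Answer: 23 cycles, utilization 1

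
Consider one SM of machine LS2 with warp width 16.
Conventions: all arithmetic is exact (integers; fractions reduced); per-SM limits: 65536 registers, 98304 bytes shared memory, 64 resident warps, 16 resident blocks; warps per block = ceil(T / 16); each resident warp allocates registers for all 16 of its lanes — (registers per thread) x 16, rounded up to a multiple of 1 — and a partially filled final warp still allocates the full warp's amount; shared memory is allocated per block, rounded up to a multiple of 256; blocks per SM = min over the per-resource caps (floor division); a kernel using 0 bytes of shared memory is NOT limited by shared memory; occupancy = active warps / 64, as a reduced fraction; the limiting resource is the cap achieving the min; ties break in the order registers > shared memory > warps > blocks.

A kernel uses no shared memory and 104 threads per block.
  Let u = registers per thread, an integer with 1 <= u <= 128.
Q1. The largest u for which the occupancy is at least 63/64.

Answer: u = 65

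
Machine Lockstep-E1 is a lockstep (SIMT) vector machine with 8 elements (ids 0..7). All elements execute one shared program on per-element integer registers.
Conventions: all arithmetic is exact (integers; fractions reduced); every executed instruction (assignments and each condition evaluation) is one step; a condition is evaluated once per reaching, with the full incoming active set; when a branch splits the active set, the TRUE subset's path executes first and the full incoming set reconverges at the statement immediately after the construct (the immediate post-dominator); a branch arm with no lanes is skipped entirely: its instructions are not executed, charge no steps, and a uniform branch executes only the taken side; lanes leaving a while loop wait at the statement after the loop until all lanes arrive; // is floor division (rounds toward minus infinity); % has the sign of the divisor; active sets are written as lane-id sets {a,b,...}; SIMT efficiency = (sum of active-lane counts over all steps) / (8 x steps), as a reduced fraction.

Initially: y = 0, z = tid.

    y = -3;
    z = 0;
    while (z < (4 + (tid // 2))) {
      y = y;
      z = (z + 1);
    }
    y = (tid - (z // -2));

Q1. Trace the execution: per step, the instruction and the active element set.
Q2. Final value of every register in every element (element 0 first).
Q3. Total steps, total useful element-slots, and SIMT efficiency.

step 0: y <- -3                      {0,1,2,3,4,5,6,7}
step 1: z <- 0                       {0,1,2,3,4,5,6,7}
step 2: eval (z < (4 + (tid // 2)))  {0,1,2,3,4,5,6,7}
step 3: y <- y                       {0,1,2,3,4,5,6,7}
step 4: z <- (z + 1)                 {0,1,2,3,4,5,6,7}
step 5: eval (z < (4 + (tid // 2)))  {0,1,2,3,4,5,6,7}
step 6: y <- y                       {0,1,2,3,4,5,6,7}
step 7: z <- (z + 1)                 {0,1,2,3,4,5,6,7}
step 8: eval (z < (4 + (tid // 2)))  {0,1,2,3,4,5,6,7}
step 9: y <- y                       {0,1,2,3,4,5,6,7}
step 10: z <- (z + 1)                 {0,1,2,3,4,5,6,7}
step 11: eval (z < (4 + (tid // 2)))  {0,1,2,3,4,5,6,7}
step 12: y <- y                       {0,1,2,3,4,5,6,7}
step 13: z <- (z + 1)                 {0,1,2,3,4,5,6,7}
step 14: eval (z < (4 + (tid // 2)))  {0,1,2,3,4,5,6,7}
step 15: y <- y                       {2,3,4,5,6,7}
step 16: z <- (z + 1)                 {2,3,4,5,6,7}
step 17: eval (z < (4 + (tid // 2)))  {2,3,4,5,6,7}
step 18: y <- y                       {4,5,6,7}
step 19: z <- (z + 1)                 {4,5,6,7}
step 20: eval (z < (4 + (tid // 2)))  {4,5,6,7}
step 21: y <- y                       {6,7}
step 22: z <- (z + 1)                 {6,7}
step 23: eval (z < (4 + (tid // 2)))  {6,7}
step 24: y <- (tid - (z // -2))       {0,1,2,3,4,5,6,7}

Answer: 25 steps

y: 2,3,5,6,7,8,10,11
z: 4,4,5,5,6,6,7,7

steps = 25; useful = 164; efficiency = 164/200 = 41/50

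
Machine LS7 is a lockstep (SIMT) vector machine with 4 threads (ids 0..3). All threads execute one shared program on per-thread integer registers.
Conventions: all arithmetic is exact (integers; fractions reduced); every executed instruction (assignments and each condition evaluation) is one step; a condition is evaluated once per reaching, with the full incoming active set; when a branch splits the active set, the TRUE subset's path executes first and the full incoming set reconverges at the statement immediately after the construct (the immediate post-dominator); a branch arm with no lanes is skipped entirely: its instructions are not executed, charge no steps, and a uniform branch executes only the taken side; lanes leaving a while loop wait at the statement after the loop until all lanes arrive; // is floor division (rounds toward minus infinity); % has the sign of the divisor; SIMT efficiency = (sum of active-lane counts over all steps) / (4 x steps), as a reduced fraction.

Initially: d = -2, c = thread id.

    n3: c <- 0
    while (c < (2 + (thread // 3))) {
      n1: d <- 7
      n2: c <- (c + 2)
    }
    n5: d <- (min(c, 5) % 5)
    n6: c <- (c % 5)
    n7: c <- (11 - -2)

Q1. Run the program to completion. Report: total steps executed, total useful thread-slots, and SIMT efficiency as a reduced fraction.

Answer: 11 steps, 35 useful, 35/44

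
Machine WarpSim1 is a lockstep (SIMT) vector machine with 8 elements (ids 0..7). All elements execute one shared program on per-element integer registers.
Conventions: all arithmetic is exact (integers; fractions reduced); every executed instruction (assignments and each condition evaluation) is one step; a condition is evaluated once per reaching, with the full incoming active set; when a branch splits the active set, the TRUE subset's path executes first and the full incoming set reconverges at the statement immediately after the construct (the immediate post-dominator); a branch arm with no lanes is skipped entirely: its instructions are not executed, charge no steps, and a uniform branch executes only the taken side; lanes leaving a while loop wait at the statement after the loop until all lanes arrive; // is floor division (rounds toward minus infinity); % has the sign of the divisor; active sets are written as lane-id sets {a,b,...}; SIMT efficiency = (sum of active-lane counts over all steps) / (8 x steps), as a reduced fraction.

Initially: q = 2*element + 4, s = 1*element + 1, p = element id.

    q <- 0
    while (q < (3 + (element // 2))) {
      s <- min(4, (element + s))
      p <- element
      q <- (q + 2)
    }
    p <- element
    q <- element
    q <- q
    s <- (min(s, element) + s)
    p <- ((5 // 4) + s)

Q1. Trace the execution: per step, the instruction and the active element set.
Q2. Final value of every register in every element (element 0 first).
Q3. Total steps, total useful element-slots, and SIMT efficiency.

step 0: q <- 0                       {0,1,2,3,4,5,6,7}
step 1: eval (q < (3 + (element // 2))) {0,1,2,3,4,5,6,7}
step 2: s <- min(4, (element + s))   {0,1,2,3,4,5,6,7}
step 3: p <- element                 {0,1,2,3,4,5,6,7}
step 4: q <- (q + 2)                 {0,1,2,3,4,5,6,7}
step 5: eval (q < (3 + (element // 2))) {0,1,2,3,4,5,6,7}
step 6: s <- min(4, (element + s))   {0,1,2,3,4,5,6,7}
step 7: p <- element                 {0,1,2,3,4,5,6,7}
step 8: q <- (q + 2)                 {0,1,2,3,4,5,6,7}
step 9: eval (q < (3 + (element // 2))) {0,1,2,3,4,5,6,7}
step 10: s <- min(4, (element + s))   {4,5,6,7}
step 11: p <- element                 {4,5,6,7}
step 12: q <- (q + 2)                 {4,5,6,7}
step 13: eval (q < (3 + (element // 2))) {4,5,6,7}
step 14: p <- element                 {0,1,2,3,4,5,6,7}
step 15: q <- element                 {0,1,2,3,4,5,6,7}
step 16: q <- q                       {0,1,2,3,4,5,6,7}
step 17: s <- (min(s, element) + s)   {0,1,2,3,4,5,6,7}
step 18: p <- ((5 // 4) + s)          {0,1,2,3,4,5,6,7}

Answer: 19 steps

q: 0,1,2,3,4,5,6,7
s: 1,5,6,7,8,8,8,8
p: 2,6,7,8,9,9,9,9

steps = 19; useful = 136; efficiency = 136/152 = 17/19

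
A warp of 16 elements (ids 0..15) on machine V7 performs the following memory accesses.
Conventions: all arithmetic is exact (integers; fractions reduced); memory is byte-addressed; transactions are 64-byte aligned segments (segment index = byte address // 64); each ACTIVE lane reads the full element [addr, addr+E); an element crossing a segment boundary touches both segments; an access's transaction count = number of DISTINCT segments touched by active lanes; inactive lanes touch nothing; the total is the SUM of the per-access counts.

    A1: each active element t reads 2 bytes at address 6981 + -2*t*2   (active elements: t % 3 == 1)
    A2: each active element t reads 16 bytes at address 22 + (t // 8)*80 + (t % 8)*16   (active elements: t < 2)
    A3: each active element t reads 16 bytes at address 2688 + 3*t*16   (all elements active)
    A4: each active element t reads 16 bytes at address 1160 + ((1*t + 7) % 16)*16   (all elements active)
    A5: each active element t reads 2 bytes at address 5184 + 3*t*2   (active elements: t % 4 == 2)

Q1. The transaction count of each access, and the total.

A1: 2 transactions
A2: 1 transaction
A3: 12 transactions
A4: 5 transactions
A5: 2 transactions

Answer: 2,1,12,5,2; total 22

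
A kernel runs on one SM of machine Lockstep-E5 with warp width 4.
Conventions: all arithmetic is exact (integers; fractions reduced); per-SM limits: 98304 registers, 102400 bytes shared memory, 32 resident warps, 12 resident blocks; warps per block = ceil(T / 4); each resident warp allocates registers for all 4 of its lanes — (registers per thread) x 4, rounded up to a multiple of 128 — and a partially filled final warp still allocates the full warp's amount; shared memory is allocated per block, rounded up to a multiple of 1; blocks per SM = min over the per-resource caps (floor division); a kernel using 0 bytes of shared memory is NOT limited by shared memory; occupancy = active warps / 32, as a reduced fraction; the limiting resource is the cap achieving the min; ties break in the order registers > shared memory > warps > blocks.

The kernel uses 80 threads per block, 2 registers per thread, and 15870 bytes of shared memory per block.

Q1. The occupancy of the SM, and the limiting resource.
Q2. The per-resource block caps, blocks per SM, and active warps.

Answer: occupancy 5/8, limited by warps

registers: 38 blocks
shared memory: 6 blocks
warps: 1 block
blocks: 12 blocks

Answer: 1 block, 20 active warps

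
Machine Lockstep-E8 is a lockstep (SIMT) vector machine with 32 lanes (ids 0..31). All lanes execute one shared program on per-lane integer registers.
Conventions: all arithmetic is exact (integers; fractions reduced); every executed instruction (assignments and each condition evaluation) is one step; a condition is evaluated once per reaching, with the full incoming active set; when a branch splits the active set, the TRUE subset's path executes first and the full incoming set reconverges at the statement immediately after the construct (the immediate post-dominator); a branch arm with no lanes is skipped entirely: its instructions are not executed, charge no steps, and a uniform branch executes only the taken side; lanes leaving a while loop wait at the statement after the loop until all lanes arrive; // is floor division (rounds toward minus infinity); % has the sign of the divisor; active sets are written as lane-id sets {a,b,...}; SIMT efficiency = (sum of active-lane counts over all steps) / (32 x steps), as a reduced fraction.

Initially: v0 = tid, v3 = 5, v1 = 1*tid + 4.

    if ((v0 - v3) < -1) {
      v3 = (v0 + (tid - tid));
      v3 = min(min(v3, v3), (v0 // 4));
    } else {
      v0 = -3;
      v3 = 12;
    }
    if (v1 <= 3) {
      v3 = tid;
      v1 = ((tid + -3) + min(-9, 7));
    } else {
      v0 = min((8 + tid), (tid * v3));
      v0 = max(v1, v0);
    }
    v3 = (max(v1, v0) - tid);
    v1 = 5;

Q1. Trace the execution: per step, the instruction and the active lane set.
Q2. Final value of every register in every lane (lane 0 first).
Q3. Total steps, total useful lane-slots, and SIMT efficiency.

step 0: eval ((v0 - v3) < -1)        {0,1,2,3,4,5,6,7,8,9,10,11,12,13,14,15,16,17,18,19,20,21,22,23,24,25,26,27,28,29,30,31}
step 1: v3 <- (v0 + (tid - tid))     {0,1,2,3}
step 2: v3 <- min(min(v3, v3), (v0 // 4)) {0,1,2,3}
step 3: v0 <- -3                     {4,5,6,7,8,9,10,11,12,13,14,15,16,17,18,19,20,21,22,23,24,25,26,27,28,29,30,31}
step 4: v3 <- 12                     {4,5,6,7,8,9,10,11,12,13,14,15,16,17,18,19,20,21,22,23,24,25,26,27,28,29,30,31}
step 5: eval (v1 <= 3)               {0,1,2,3,4,5,6,7,8,9,10,11,12,13,14,15,16,17,18,19,20,21,22,23,24,25,26,27,28,29,30,31}
step 6: v0 <- min((8 + tid), (tid * v3)) {0,1,2,3,4,5,6,7,8,9,10,11,12,13,14,15,16,17,18,19,20,21,22,23,24,25,26,27,28,29,30,31}
step 7: v0 <- max(v1, v0)            {0,1,2,3,4,5,6,7,8,9,10,11,12,13,14,15,16,17,18,19,20,21,22,23,24,25,26,27,28,29,30,31}
step 8: v3 <- (max(v1, v0) - tid)    {0,1,2,3,4,5,6,7,8,9,10,11,12,13,14,15,16,17,18,19,20,21,22,23,24,25,26,27,28,29,30,31}
step 9: v1 <- 5                      {0,1,2,3,4,5,6,7,8,9,10,11,12,13,14,15,16,17,18,19,20,21,22,23,24,25,26,27,28,29,30,31}

Answer: 10 steps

v0: 4,5,6,7,12,13,14,15,16,17,18,19,20,21,22,23,24,25,26,27,28,29,30,31,32,33,34,35,36,37,38,39
v3: 4,4,4,4,8,8,8,8,8,8,8,8,8,8,8,8,8,8,8,8,8,8,8,8,8,8,8,8,8,8,8,8
v1: 5,5,5,5,5,5,5,5,5,5,5,5,5,5,5,5,5,5,5,5,5,5,5,5,5,5,5,5,5,5,5,5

steps = 10; useful = 256; efficiency = 256/320 = 4/5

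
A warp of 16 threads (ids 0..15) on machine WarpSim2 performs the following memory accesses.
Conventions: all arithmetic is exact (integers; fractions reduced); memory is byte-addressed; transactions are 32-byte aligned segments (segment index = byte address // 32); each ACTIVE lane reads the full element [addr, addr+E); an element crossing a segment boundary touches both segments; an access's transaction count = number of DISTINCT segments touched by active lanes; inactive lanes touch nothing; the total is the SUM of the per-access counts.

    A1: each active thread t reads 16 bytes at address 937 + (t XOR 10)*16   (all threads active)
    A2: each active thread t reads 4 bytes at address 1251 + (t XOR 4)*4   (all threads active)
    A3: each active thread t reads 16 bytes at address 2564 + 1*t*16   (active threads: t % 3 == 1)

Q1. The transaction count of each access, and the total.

A1: 9 transactions
A2: 3 transactions
A3: 8 transactions

Answer: 9,3,8; total 20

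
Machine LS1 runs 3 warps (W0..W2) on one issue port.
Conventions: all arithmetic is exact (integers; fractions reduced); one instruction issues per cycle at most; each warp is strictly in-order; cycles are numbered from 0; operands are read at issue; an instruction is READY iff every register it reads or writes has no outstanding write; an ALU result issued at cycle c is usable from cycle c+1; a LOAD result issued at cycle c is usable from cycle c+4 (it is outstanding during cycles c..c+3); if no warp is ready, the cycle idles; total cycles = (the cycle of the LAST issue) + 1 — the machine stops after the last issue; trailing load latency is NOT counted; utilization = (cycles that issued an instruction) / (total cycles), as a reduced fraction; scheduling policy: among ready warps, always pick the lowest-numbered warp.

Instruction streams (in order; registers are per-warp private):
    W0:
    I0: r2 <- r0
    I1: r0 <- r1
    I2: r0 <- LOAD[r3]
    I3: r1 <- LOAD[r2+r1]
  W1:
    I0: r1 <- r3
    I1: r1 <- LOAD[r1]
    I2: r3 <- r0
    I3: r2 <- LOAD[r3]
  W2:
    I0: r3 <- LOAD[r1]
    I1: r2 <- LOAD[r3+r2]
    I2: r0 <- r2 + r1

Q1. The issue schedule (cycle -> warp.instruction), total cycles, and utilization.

cycle 0: W0.I0
cycle 1: W0.I1
cycle 2: W0.I2
cycle 3: W0.I3
cycle 4: W1.I0
cycle 5: W1.I1
cycle 6: W1.I2
cycle 7: W1.I3
cycle 8: W2.I0
cycle 9: idle
cycle 10: idle
cycle 11: idle
cycle 12: W2.I1
cycle 13: idle
cycle 14: idle
cycle 15: idle
cycle 16: W2.I2

Answer: 17 cycles, utilization 11/17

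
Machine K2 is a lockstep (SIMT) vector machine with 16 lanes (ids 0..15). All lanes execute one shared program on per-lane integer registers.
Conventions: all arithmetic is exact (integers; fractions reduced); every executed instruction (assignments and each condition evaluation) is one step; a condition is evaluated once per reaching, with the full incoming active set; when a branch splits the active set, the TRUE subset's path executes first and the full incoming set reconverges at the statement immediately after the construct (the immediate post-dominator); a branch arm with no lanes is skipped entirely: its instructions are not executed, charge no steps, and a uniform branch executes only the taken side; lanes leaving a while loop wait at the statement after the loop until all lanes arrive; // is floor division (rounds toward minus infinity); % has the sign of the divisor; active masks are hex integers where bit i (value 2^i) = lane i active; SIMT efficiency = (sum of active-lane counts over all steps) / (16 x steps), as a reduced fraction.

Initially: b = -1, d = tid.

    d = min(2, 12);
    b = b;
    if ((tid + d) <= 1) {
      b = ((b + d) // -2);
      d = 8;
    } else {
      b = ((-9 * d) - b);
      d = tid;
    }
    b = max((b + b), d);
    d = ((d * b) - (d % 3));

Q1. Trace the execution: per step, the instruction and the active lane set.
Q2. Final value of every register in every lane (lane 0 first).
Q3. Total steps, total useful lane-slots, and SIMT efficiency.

step 0: d <- min(2, 12)              0xffff
step 1: b <- b                       0xffff
step 2: eval ((tid + d) <= 1)        0xffff
step 3: b <- ((-9 * d) - b)          0xffff
step 4: d <- tid                     0xffff
step 5: b <- max((b + b), d)         0xffff
step 6: d <- ((d * b) - (d % 3))     0xffff

Answer: 7 steps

b: 0,1,2,3,4,5,6,7,8,9,10,11,12,13,14,15
d: 0,0,2,9,15,23,36,48,62,81,99,119,144,168,194,225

steps = 7; useful = 112; efficiency = 112/112 = 1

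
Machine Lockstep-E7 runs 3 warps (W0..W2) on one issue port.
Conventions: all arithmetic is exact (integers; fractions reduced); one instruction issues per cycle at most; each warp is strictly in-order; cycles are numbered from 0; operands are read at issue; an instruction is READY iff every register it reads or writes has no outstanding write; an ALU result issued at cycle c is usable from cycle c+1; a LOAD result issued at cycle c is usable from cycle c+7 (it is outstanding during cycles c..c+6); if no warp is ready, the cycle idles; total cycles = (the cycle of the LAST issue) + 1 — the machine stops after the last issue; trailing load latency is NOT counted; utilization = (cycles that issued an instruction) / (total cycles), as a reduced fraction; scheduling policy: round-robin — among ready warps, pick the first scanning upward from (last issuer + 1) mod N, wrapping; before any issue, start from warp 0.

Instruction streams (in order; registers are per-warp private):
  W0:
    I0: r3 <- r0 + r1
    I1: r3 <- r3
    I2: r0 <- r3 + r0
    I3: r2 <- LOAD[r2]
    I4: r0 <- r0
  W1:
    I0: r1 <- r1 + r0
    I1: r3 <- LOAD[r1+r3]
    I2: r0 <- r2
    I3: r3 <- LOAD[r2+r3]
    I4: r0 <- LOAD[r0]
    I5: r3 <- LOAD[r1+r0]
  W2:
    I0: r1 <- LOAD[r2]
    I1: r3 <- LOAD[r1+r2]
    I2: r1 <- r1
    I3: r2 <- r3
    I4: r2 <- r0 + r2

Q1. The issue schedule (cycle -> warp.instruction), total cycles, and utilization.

cycle 0: W0.I0
cycle 1: W1.I0
cycle 2: W2.I0
cycle 3: W0.I1
cycle 4: W1.I1
cycle 5: W0.I2
cycle 6: W1.I2
cycle 7: W0.I3
cycle 8: W0.I4
cycle 9: W2.I1
cycle 10: W2.I2
cycle 11: W1.I3
cycle 12: W1.I4
cycle 13: idle
cycle 14: idle
cycle 15: idle
cycle 16: W2.I3
cycle 17: W2.I4
cycle 18: idle
cycle 19: W1.I5

Answer: 20 cycles, utilization 4/5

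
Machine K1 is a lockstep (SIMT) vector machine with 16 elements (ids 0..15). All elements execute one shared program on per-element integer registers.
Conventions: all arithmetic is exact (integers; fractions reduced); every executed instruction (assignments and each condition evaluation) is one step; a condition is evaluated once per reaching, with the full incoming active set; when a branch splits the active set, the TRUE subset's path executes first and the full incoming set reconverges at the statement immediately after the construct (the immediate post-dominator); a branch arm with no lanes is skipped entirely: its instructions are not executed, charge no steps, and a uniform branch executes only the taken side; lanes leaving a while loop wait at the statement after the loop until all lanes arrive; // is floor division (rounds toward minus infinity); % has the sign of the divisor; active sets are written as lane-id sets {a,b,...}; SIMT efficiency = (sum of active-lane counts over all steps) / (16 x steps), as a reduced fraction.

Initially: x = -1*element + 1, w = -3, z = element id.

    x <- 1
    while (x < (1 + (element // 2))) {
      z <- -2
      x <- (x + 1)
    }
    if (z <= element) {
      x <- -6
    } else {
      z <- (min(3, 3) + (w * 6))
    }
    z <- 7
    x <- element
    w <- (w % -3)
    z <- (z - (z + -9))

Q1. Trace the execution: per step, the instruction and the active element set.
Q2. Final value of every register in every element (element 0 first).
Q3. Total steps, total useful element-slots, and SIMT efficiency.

step 0: x <- 1                       {0,1,2,3,4,5,6,7,8,9,10,11,12,13,14,15}
step 1: eval (x < (1 + (element // 2))) {0,1,2,3,4,5,6,7,8,9,10,11,12,13,14,15}
step 2: z <- -2                      {2,3,4,5,6,7,8,9,10,11,12,13,14,15}
step 3: x <- (x + 1)                 {2,3,4,5,6,7,8,9,10,11,12,13,14,15}
step 4: eval (x < (1 + (element // 2))) {2,3,4,5,6,7,8,9,10,11,12,13,14,15}
step 5: z <- -2                      {4,5,6,7,8,9,10,11,12,13,14,15}
step 6: x <- (x + 1)                 {4,5,6,7,8,9,10,11,12,13,14,15}
step 7: eval (x < (1 + (element // 2))) {4,5,6,7,8,9,10,11,12,13,14,15}
step 8: z <- -2                      {6,7,8,9,10,11,12,13,14,15}
step 9: x <- (x + 1)                 {6,7,8,9,10,11,12,13,14,15}
step 10: eval (x < (1 + (element // 2))) {6,7,8,9,10,11,12,13,14,15}
step 11: z <- -2                      {8,9,10,11,12,13,14,15}
step 12: x <- (x + 1)                 {8,9,10,11,12,13,14,15}
step 13: eval (x < (1 + (element // 2))) {8,9,10,11,12,13,14,15}
step 14: z <- -2                      {10,11,12,13,14,15}
step 15: x <- (x + 1)                 {10,11,12,13,14,15}
step 16: eval (x < (1 + (element // 2))) {10,11,12,13,14,15}
step 17: z <- -2                      {12,13,14,15}
step 18: x <- (x + 1)                 {12,13,14,15}
step 19: eval (x < (1 + (element // 2))) {12,13,14,15}
step 20: z <- -2                      {14,15}
step 21: x <- (x + 1)                 {14,15}
step 22: eval (x < (1 + (element // 2))) {14,15}
step 23: eval (z <= element)          {0,1,2,3,4,5,6,7,8,9,10,11,12,13,14,15}
step 24: x <- -6                      {0,1,2,3,4,5,6,7,8,9,10,11,12,13,14,15}
step 25: z <- 7                       {0,1,2,3,4,5,6,7,8,9,10,11,12,13,14,15}
step 26: x <- element                 {0,1,2,3,4,5,6,7,8,9,10,11,12,13,14,15}
step 27: w <- (w % -3)                {0,1,2,3,4,5,6,7,8,9,10,11,12,13,14,15}
step 28: z <- (z - (z + -9))          {0,1,2,3,4,5,6,7,8,9,10,11,12,13,14,15}

Answer: 29 steps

x: 0,1,2,3,4,5,6,7,8,9,10,11,12,13,14,15
w: 0,0,0,0,0,0,0,0,0,0,0,0,0,0,0,0
z: 9,9,9,9,9,9,9,9,9,9,9,9,9,9,9,9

steps = 29; useful = 296; efficiency = 296/464 = 37/58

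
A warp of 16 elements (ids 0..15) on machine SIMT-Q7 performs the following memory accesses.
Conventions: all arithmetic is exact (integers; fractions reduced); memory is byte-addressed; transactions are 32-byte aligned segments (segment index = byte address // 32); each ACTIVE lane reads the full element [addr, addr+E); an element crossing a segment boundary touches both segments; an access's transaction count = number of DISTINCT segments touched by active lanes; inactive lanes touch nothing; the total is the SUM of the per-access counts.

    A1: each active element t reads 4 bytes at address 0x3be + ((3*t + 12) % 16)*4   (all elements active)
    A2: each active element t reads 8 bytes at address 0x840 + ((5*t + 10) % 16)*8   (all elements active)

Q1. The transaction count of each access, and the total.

A1: 3 transactions
A2: 4 transactions

Answer: 3,4; total 7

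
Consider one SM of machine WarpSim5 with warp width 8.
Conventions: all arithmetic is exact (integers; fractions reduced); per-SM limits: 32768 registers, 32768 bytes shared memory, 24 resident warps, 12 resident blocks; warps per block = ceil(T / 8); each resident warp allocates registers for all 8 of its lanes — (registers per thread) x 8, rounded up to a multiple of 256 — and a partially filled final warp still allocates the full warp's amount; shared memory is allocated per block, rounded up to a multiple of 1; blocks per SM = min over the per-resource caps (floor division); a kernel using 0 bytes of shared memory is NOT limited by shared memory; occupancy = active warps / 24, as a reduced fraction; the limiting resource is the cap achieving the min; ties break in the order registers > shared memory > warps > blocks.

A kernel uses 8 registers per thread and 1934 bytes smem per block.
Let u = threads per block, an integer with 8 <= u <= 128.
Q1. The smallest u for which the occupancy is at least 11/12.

Answer: u = 9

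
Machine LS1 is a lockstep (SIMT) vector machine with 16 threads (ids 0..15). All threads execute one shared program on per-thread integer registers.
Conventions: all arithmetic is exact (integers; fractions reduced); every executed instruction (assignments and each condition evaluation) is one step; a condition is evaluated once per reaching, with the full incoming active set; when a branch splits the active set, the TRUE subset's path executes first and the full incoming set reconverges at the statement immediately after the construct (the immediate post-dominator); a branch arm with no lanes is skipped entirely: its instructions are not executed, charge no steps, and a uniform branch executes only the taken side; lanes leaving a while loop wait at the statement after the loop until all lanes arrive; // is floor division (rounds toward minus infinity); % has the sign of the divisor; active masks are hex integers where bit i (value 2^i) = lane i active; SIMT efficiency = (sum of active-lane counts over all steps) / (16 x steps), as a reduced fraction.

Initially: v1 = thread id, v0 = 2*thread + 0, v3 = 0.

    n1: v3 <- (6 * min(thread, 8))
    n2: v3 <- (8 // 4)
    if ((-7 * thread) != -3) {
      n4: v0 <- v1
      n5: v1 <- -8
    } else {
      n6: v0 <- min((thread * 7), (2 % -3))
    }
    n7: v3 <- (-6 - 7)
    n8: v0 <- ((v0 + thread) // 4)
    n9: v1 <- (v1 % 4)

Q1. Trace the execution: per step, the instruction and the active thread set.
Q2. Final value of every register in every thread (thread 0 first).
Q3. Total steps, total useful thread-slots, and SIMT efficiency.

step 0: v3 <- (6 * min(thread, 8))   0xffff
step 1: v3 <- (8 // 4)               0xffff
step 2: eval ((-7 * thread) != -3)   0xffff
step 3: v0 <- v1                     0xffff
step 4: v1 <- -8                     0xffff
step 5: v3 <- (-6 - 7)               0xffff
step 6: v0 <- ((v0 + thread) // 4)   0xffff
step 7: v1 <- (v1 % 4)               0xffff

Answer: 8 steps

v1: 0,0,0,0,0,0,0,0,0,0,0,0,0,0,0,0
v0: 0,0,1,1,2,2,3,3,4,4,5,5,6,6,7,7
v3: -13,-13,-13,-13,-13,-13,-13,-13,-13,-13,-13,-13,-13,-13,-13,-13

steps = 8; useful = 128; efficiency = 128/128 = 1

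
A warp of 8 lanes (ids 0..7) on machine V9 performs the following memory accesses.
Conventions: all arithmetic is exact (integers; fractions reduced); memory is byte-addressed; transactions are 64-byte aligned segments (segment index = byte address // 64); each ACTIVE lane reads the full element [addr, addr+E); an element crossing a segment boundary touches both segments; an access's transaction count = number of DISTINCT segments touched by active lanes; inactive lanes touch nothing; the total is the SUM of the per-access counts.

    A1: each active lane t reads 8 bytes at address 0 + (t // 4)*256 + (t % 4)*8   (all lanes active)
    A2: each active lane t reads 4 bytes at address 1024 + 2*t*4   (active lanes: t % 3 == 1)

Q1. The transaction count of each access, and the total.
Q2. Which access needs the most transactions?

A1: 2 transactions
A2: 1 transaction

Answer: 2,1; total 3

Answer: A1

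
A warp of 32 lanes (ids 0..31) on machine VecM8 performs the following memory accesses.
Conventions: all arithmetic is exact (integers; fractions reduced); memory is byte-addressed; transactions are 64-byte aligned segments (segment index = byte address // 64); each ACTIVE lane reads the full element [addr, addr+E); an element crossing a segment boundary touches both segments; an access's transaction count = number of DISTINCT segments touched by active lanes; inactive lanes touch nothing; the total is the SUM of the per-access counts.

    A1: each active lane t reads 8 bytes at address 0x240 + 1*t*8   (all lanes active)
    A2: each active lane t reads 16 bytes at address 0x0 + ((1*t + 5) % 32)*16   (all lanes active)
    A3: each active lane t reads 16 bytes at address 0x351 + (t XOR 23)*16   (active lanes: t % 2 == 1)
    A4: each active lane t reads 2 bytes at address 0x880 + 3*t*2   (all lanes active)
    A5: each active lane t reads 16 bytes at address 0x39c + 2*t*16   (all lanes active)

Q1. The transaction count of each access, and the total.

A1: 4 transactions
A2: 8 transactions
A3: 9 transactions
A4: 3 transactions
A5: 17 transactions

Answer: 4,8,9,3,17; total 41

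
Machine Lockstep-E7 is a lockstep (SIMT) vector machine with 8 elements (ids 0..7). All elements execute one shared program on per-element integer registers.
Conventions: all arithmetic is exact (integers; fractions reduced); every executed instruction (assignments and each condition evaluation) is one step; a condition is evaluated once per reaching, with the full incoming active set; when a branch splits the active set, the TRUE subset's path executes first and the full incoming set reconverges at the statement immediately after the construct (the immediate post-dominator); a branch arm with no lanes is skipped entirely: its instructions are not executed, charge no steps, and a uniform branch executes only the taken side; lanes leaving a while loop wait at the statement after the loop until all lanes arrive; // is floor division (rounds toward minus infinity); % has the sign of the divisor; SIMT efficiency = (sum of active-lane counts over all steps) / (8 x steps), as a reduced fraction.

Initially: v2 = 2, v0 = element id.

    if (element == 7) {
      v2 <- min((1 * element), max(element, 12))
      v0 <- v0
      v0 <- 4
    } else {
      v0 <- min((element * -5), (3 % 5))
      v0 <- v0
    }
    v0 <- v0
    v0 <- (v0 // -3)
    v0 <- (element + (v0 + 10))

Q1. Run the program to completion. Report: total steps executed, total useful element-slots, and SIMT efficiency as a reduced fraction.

Answer: 9 steps, 49 useful, 49/72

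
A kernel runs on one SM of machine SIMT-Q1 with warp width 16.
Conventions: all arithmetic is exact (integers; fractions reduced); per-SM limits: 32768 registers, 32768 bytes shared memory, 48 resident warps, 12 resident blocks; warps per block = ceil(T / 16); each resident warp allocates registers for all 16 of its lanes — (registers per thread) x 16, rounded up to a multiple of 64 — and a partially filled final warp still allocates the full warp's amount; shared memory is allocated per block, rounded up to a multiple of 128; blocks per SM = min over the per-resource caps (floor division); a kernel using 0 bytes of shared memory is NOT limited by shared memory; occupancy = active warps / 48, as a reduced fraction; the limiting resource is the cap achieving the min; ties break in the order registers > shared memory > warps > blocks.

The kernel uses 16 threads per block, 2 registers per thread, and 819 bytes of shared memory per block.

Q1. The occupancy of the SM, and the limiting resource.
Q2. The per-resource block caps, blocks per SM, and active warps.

Answer: occupancy 1/4, limited by blocks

registers: 512 blocks
shared memory: 36 blocks
warps: 48 blocks
blocks: 12 blocks

Answer: 12 blocks, 12 active warps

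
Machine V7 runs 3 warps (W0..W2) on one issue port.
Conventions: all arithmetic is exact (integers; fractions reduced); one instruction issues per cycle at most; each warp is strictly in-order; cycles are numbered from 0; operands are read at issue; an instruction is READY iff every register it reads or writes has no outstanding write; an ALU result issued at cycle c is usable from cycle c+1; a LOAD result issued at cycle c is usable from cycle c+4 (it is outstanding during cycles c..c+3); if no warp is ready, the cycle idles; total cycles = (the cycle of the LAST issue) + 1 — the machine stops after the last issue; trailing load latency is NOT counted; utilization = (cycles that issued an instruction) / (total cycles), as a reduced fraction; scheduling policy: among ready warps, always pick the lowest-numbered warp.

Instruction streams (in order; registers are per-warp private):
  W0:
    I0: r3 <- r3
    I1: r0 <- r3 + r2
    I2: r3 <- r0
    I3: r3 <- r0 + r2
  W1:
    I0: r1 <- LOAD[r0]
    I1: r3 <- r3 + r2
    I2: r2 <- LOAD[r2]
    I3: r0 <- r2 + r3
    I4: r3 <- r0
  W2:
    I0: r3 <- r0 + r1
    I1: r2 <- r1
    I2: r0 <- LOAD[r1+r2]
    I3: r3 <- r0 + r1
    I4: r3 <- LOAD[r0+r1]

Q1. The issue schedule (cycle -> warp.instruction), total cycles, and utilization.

cycle 0: W0.I0
cycle 1: W0.I1
cycle 2: W0.I2
cycle 3: W0.I3
cycle 4: W1.I0
cycle 5: W1.I1
cycle 6: W1.I2
cycle 7: W2.I0
cycle 8: W2.I1
cycle 9: W2.I2
cycle 10: W1.I3
cycle 11: W1.I4
cycle 12: idle
cycle 13: W2.I3
cycle 14: W2.I4

Answer: 15 cycles, utilization 14/15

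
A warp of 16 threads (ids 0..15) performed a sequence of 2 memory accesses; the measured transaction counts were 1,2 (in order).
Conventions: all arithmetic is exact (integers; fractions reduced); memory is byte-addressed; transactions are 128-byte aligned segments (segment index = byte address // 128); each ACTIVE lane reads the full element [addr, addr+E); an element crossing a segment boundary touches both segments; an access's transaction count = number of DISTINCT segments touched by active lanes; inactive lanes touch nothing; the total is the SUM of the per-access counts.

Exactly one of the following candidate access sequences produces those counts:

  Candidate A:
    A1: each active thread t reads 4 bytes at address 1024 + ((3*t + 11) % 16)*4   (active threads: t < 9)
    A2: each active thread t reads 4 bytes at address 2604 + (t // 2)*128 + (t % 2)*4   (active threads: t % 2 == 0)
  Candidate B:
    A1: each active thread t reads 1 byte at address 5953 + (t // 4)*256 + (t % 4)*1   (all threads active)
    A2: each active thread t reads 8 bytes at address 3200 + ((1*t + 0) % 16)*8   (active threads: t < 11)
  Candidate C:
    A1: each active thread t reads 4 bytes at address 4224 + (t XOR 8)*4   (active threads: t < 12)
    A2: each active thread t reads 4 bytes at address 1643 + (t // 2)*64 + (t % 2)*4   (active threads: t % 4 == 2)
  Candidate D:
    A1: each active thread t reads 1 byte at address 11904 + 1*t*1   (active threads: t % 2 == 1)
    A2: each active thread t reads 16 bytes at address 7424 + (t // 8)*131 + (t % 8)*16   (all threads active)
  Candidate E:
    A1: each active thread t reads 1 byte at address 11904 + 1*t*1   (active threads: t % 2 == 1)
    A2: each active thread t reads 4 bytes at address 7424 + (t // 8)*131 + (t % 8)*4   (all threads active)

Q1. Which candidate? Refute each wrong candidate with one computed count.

A: A2 gives 8 transactions, not 2
B: A1 gives 4 transactions, not 1
C: A2 gives 4 transactions, not 2
D: A2 gives 3 transactions, not 2
E: all counts match (1,2)

Answer: E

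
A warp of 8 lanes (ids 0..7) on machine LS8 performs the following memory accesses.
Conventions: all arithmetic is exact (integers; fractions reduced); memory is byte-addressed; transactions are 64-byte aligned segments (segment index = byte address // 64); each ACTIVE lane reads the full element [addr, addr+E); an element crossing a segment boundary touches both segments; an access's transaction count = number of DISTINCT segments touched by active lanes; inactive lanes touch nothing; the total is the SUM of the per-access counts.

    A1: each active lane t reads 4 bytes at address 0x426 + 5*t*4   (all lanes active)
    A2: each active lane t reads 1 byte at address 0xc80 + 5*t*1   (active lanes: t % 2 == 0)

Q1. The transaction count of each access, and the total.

A1: 3 transactions
A2: 1 transaction

Answer: 3,1; total 4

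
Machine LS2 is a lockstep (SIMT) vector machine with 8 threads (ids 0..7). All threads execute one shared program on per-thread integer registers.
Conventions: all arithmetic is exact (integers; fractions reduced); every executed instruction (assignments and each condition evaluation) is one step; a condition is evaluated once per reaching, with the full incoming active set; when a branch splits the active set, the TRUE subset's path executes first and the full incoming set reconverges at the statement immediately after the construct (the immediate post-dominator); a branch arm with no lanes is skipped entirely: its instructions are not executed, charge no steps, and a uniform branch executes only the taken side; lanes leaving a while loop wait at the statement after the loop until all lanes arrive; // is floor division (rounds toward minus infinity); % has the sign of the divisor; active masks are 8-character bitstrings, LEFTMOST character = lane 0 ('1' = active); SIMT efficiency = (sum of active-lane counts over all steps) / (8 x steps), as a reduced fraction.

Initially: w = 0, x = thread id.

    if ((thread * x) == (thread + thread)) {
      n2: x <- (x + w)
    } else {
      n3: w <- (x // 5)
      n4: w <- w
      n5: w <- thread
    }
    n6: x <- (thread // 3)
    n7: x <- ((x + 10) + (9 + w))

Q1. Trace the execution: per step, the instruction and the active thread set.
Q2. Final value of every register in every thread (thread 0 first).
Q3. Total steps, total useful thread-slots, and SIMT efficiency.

step 0: eval ((thread * x) == (thread + thread)) 11111111
step 1: x <- (x + w)                 10100000
step 2: w <- (x // 5)                01011111
step 3: w <- w                       01011111
step 4: w <- thread                  01011111
step 5: x <- (thread // 3)           11111111
step 6: x <- ((x + 10) + (9 + w))    11111111

Answer: 7 steps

w: 0,1,0,3,4,5,6,7
x: 19,20,19,23,24,25,27,28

steps = 7; useful = 44; efficiency = 44/56 = 11/14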